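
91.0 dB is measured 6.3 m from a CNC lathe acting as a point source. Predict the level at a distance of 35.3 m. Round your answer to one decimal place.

For a point source, L₂ = L₁ − 20·log₁₀(r₂/r₁).
L₂ = 91.0 − 20·log₁₀(35.3/6.3) = 91.0 − 14.969 = 76.03 dB.

76.0 dB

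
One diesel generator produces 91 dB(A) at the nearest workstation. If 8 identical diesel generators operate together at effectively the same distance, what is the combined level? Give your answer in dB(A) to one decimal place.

100.0 dB(A)

L_total = L₁ + 10·log₁₀ N for N identical incoherent sources.
L_total = 91 + 10·log₁₀(8) = 91 + 9.031 = 100.03 dB(A).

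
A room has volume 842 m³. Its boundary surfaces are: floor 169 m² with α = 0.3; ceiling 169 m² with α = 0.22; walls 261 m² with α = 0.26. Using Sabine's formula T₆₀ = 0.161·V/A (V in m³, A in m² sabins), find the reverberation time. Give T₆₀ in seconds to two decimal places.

0.87 s

Total absorption A = 169·0.3 + 169·0.22 + 261·0.26 = 155.74 m² sabins.
T₆₀ = 0.161·V/A = 0.161·842/155.74 = 0.870 s.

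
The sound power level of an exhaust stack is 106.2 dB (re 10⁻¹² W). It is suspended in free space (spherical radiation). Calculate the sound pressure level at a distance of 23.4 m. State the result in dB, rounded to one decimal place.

67.8 dB

L_p = L_w − 10·log₁₀(4π·r²) with r = 23.4 m.
4π·r² = 6881 m², 10·log₁₀ of that is 38.376 dB.
L_p = 106.2 − 38.376 = 67.82 dB.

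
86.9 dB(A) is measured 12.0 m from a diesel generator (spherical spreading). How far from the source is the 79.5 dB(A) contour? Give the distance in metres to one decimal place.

28.1 m

Point-source spreading drops the level by 20·log₁₀(r₂/r₁); inverting, r₂/r₁ = 10^(ΔL/20).
r₂ = 12.0·10^((86.9−79.5)/20) = 12.0·10^(7.4/20) = 28.13 m.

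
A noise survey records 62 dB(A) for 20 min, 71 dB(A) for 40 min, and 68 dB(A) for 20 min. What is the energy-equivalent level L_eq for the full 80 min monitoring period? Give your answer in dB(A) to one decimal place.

L_eq = 10·log₁₀[(1/T)·Σ tᵢ·10^(Lᵢ/10)] with T = 80 min.
Σ tᵢ·10^(Lᵢ/10) = 20·10^(62/10) + 40·10^(71/10) + 20·10^(68/10) = 6.615e+08.
L_eq = 10·log₁₀(6.615e+08/80) = 69.17 dB(A).

69.2 dB(A)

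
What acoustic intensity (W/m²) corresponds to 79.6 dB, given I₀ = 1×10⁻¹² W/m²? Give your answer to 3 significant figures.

L = 10·log₁₀(I/I₀) ⇒ I = I₀·10^(L/10) = 10⁻¹² × 10^7.96.

9.12e-05 W/m²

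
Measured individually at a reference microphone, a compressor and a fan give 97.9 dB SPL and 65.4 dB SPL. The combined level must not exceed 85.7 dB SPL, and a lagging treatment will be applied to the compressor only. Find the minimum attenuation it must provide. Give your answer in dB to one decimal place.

Fixed contribution from the other source: Σ 10^(L/10) = 10^(65.4/10) = 3.467e+06 (65.40 dB SPL).
To meet 85.7 dB SPL overall, the treated compressor may contribute at most 10^(85.7/10) − 3.467e+06 = 3.681e+08, i.e. 85.66 dB SPL.
So the compressor must be reduced from 97.9 to 85.66 dB SPL: IL = 12.24 dB.

12.2 dB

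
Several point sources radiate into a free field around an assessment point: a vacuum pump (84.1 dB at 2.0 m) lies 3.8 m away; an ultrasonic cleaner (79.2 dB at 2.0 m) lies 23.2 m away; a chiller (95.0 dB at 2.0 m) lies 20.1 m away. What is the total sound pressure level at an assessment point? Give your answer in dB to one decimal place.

First find each source's level at the receiver (point-source: −20·log₁₀(r/r_ref)), then combine on an intensity basis.
vacuum pump: 84.1 − 20·log₁₀(3.8/2.0) = 84.1 − 5.58 = 78.52 dB.
ultrasonic cleaner: 79.2 − 20·log₁₀(23.2/2.0) = 79.2 − 21.29 = 57.91 dB.
chiller: 95.0 − 20·log₁₀(20.1/2.0) = 95.0 − 20.04 = 74.96 dB.
Σ 10^(L/10) = 1.031e+08 → L_total = 10·log₁₀(1.031e+08) = 80.13 dB.

80.1 dB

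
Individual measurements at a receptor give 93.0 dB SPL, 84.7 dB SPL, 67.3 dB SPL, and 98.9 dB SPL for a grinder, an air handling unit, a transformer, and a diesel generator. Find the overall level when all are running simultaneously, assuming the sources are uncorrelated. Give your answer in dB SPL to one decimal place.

For uncorrelated sources the intensities add, so convert each level to linear form, sum, and take 10·log₁₀ of the total.
Σ 10^(L/10) = 10^(93.0/10) + 10^(84.7/10) + 10^(67.3/10) + 10^(98.9/10) = 1.006e+10.
L_total = 10·log₁₀(1.006e+10) = 100.03 dB SPL.

100.0 dB SPL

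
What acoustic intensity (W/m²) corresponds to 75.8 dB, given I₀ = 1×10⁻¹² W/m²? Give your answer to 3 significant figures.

3.80e-05 W/m²

I/I₀ = 10^(75.8/10) = 3.802e+07, so I = 3.802e+07 × 10⁻¹² W/m².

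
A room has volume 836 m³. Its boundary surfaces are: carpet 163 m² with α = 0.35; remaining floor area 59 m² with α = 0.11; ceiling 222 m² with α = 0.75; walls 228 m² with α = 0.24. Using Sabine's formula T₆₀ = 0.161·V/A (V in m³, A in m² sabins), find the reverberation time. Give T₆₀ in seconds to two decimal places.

0.47 s

A = Σ Sᵢαᵢ = 163·0.35 + 59·0.11 + 222·0.75 + 228·0.24 = 284.76 m².
T₆₀ = 0.161·V/A = 0.161·836/284.76 = 0.473 s.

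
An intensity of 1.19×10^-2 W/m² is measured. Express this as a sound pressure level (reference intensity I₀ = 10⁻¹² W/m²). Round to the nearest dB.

101 dB

Dividing by I₀ shifts the exponent by 12: I/I₀ = 1.19×10^10.
L = 10·(0.0755 + 10) = 100.76 dB.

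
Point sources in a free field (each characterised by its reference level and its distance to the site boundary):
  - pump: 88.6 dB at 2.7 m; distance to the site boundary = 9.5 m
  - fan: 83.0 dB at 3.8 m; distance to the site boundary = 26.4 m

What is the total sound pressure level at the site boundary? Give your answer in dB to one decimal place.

Propagate each source to the receiver with L = L_ref − 20·log₁₀(r/r_ref), then add intensities.
pump: 88.6 − 20·log₁₀(9.5/2.7) = 88.6 − 10.93 = 77.67 dB.
fan: 83.0 − 20·log₁₀(26.4/3.8) = 83.0 − 16.84 = 66.16 dB.
Σ 10^(L/10) = 6.265e+07 → L_total = 10·log₁₀(6.265e+07) = 77.97 dB.

78.0 dB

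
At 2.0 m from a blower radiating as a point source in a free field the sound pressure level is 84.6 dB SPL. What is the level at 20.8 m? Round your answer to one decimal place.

64.3 dB SPL

Point-source attenuation: ΔL = 20·log₁₀(r₂/r₁) = 20·log₁₀(20.8/2.0) = 20.341 dB.
L₂ = 84.6 − 20·log₁₀(20.8/2.0) = 84.6 − 20.341 = 64.26 dB SPL.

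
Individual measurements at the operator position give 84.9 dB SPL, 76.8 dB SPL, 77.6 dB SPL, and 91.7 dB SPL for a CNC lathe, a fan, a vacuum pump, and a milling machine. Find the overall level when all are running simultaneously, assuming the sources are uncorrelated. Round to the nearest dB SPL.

Incoherent sources combine by intensity addition: L_total = 10·log₁₀(Σ 10^(L_i/10)).
Σ 10^(L/10) = 10^(84.9/10) + 10^(76.8/10) + 10^(77.6/10) + 10^(91.7/10) = 1.894e+09.
L_total = 10·log₁₀(1.894e+09) = 92.77 dB SPL.

93 dB SPL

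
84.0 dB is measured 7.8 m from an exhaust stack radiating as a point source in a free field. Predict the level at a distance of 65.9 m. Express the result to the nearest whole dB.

Spherical spreading from a point source gives a 20·log₁₀(r₂/r₁) drop.
L₂ = 84.0 − 20·log₁₀(65.9/7.8) = 84.0 − 18.536 = 65.46 dB.

65 dB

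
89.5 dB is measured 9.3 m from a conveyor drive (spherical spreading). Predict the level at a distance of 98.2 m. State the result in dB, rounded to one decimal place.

Point-source attenuation: ΔL = 20·log₁₀(r₂/r₁) = 20·log₁₀(98.2/9.3) = 20.473 dB.
L₂ = 89.5 − 20·log₁₀(98.2/9.3) = 89.5 − 20.473 = 69.03 dB.

69.0 dB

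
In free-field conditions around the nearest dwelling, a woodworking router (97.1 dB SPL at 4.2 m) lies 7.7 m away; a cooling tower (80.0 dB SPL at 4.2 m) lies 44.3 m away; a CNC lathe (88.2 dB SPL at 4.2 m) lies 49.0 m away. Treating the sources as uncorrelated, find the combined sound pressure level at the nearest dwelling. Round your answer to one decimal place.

91.9 dB SPL

First find each source's level at the receiver (point-source: −20·log₁₀(r/r_ref)), then combine on an intensity basis.
woodworking router: 97.1 − 20·log₁₀(7.7/4.2) = 97.1 − 5.26 = 91.84 dB SPL.
cooling tower: 80.0 − 20·log₁₀(44.3/4.2) = 80.0 − 20.46 = 59.54 dB SPL.
CNC lathe: 88.2 − 20·log₁₀(49.0/4.2) = 88.2 − 21.34 = 66.86 dB SPL.
Σ 10^(L/10) = 1.532e+09 → L_total = 10·log₁₀(1.532e+09) = 91.85 dB SPL.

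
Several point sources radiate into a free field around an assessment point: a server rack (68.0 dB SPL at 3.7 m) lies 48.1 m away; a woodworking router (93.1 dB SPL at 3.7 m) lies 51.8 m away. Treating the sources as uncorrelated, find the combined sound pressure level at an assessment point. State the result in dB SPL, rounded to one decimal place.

First find each source's level at the receiver (point-source: −20·log₁₀(r/r_ref)), then combine on an intensity basis.
server rack: 68.0 − 20·log₁₀(48.1/3.7) = 68.0 − 22.28 = 45.72 dB SPL.
woodworking router: 93.1 − 20·log₁₀(51.8/3.7) = 93.1 − 22.92 = 70.18 dB SPL.
Σ 10^(L/10) = 1.045e+07 → L_total = 10·log₁₀(1.045e+07) = 70.19 dB SPL.

70.2 dB SPL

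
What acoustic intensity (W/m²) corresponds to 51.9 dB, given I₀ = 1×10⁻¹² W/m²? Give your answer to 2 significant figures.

1.5e-07 W/m²

L = 10·log₁₀(I/I₀) ⇒ I = I₀·10^(L/10) = 10⁻¹² × 10^5.19.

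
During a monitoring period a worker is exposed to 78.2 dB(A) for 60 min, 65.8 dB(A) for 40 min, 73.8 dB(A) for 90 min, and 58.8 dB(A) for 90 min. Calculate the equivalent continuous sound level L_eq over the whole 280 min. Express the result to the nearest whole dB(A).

Weight each interval's intensity by its duration and average over T = 280 min:
Σ tᵢ·10^(Lᵢ/10) = 60·10^(78.2/10) + 40·10^(65.8/10) + 90·10^(73.8/10) + 90·10^(58.8/10) = 6.343e+09.
L_eq = 10·log₁₀(6.343e+09/280) = 73.55 dB(A).

74 dB(A)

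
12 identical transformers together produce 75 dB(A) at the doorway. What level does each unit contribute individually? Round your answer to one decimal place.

Dividing the total intensity by 12 lowers the level by 10·log₁₀ 12 = 10.792 dB: L₁ = 75 − 10.792.

64.2 dB(A)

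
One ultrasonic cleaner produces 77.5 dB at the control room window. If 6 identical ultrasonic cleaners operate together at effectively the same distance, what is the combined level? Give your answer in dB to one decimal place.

85.3 dB

With 6 equal, uncorrelated contributions the intensity is 6× that of one unit, giving a rise of 10·log₁₀ 6.
L_total = 77.5 + 10·log₁₀(6) = 77.5 + 7.782 = 85.28 dB.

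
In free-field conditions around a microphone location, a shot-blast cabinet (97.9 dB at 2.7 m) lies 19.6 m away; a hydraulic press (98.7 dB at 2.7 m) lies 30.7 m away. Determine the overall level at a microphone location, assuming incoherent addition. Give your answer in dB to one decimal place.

Propagate each source to the receiver with L = L_ref − 20·log₁₀(r/r_ref), then add intensities.
shot-blast cabinet: 97.9 − 20·log₁₀(19.6/2.7) = 97.9 − 17.22 = 80.68 dB.
hydraulic press: 98.7 − 20·log₁₀(30.7/2.7) = 98.7 − 21.12 = 77.58 dB.
Σ 10^(L/10) = 1.743e+08 → L_total = 10·log₁₀(1.743e+08) = 82.41 dB.

82.4 dB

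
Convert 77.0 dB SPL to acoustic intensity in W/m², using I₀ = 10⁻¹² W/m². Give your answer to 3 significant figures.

L = 10·log₁₀(I/I₀) ⇒ I = I₀·10^(L/10) = 10⁻¹² × 10^7.70.

5.01e-05 W/m²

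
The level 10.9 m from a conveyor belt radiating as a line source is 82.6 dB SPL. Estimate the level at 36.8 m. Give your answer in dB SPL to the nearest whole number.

77 dB SPL

For a line source, L₂ = L₁ − 10·log₁₀(r₂/r₁).
L₂ = 82.6 − 10·log₁₀(36.8/10.9) = 82.6 − 5.284 = 77.32 dB SPL.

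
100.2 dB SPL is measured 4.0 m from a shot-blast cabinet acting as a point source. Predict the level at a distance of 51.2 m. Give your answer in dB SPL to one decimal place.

For a point source, L₂ = L₁ − 20·log₁₀(r₂/r₁).
L₂ = 100.2 − 20·log₁₀(51.2/4.0) = 100.2 − 22.144 = 78.06 dB SPL.

78.1 dB SPL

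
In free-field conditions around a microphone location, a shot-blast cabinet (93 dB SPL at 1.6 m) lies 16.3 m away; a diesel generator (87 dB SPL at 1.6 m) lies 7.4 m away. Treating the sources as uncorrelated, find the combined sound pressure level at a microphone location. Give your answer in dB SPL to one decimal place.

76.3 dB SPL

Apply inverse-square spreading to bring every level to the receiver, then sum 10^(L/10).
shot-blast cabinet: 93 − 20·log₁₀(16.3/1.6) = 93 − 20.16 = 72.84 dB SPL.
diesel generator: 87 − 20·log₁₀(7.4/1.6) = 87 − 13.30 = 73.70 dB SPL.
Σ 10^(L/10) = 4.266e+07 → L_total = 10·log₁₀(4.266e+07) = 76.30 dB SPL.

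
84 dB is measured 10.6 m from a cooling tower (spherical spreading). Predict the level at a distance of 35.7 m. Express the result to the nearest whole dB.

73 dB

For a point source, L₂ = L₁ − 20·log₁₀(r₂/r₁).
L₂ = 84 − 20·log₁₀(35.7/10.6) = 84 − 10.547 = 73.45 dB.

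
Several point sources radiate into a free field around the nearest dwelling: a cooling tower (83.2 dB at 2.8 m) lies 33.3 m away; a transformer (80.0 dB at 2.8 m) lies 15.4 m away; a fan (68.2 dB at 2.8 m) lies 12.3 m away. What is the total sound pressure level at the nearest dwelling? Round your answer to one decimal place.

67.1 dB

First find each source's level at the receiver (point-source: −20·log₁₀(r/r_ref)), then combine on an intensity basis.
cooling tower: 83.2 − 20·log₁₀(33.3/2.8) = 83.2 − 21.51 = 61.69 dB.
transformer: 80.0 − 20·log₁₀(15.4/2.8) = 80.0 − 14.81 = 65.19 dB.
fan: 68.2 − 20·log₁₀(12.3/2.8) = 68.2 − 12.85 = 55.35 dB.
Σ 10^(L/10) = 5.125e+06 → L_total = 10·log₁₀(5.125e+06) = 67.10 dB.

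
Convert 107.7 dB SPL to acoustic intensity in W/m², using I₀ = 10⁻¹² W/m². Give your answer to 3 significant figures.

0.0589 W/m²

I = I₀·10^(L/10) = 10⁻¹² × 10^(107.7/10) = 10^(-1.230).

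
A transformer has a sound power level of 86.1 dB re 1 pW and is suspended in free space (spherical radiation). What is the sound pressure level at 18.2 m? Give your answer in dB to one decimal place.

49.9 dB

The power spreads over a sphere of area 4π·r², so L_p = L_w − 10·log₁₀(4π·r²).
4π·r² = 4162 m², 10·log₁₀ of that is 36.194 dB.
L_p = 86.1 − 36.194 = 49.91 dB.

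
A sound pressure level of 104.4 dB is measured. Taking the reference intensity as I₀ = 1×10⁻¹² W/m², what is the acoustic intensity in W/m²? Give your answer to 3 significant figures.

I/I₀ = 10^(104.4/10) = 2.754e+10, so I = 2.754e+10 × 10⁻¹² W/m².

0.0275 W/m²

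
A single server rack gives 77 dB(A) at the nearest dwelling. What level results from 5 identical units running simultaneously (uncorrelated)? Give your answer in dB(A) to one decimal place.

84.0 dB(A)

N identical incoherent sources raise the level by 10·log₁₀ N.
L_total = 77 + 10·log₁₀(5) = 77 + 6.990 = 83.99 dB(A).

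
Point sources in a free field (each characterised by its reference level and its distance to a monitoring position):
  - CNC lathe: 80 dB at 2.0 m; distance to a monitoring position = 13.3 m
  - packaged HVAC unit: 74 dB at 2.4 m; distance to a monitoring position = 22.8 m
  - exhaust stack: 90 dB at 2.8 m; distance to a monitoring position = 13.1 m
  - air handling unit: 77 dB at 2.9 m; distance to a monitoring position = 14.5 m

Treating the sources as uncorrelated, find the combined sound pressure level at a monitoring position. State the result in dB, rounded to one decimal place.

77.0 dB

Propagate each source to the receiver with L = L_ref − 20·log₁₀(r/r_ref), then add intensities.
CNC lathe: 80 − 20·log₁₀(13.3/2.0) = 80 − 16.46 = 63.54 dB.
packaged HVAC unit: 74 − 20·log₁₀(22.8/2.4) = 74 − 19.55 = 54.45 dB.
exhaust stack: 90 − 20·log₁₀(13.1/2.8) = 90 − 13.40 = 76.60 dB.
air handling unit: 77 − 20·log₁₀(14.5/2.9) = 77 − 13.98 = 63.02 dB.
Σ 10^(L/10) = 5.023e+07 → L_total = 10·log₁₀(5.023e+07) = 77.01 dB.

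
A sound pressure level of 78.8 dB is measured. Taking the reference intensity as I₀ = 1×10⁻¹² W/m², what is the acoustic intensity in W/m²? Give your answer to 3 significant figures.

I = I₀·10^(L/10) = 10⁻¹² × 10^(78.8/10) = 10^(-4.120).

7.59e-05 W/m²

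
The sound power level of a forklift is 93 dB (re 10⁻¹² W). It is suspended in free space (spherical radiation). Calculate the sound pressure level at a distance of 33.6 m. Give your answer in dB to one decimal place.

L_p = L_w − 10·log₁₀(4π·r²) with r = 33.6 m.
4π·r² = 1.419e+04 m², 10·log₁₀ of that is 41.519 dB.
L_p = 93 − 41.519 = 51.48 dB.

51.5 dB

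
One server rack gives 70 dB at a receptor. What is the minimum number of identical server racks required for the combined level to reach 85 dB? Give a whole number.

32

The shortfall is 85 − 70 = 15.0 dB, and N units add 10·log₁₀ N, so need 10·log₁₀ N ≥ 15.0.
N ≥ 10^(15.0/10) = 31.623, so N = 32.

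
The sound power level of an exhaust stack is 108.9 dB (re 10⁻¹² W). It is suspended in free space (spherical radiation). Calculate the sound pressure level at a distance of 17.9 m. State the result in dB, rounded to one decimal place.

72.9 dB

L_p = L_w − 10·log₁₀(4π·r²) with r = 17.9 m.
4π·r² = 4026 m², 10·log₁₀ of that is 36.049 dB.
L_p = 108.9 − 36.049 = 72.85 dB.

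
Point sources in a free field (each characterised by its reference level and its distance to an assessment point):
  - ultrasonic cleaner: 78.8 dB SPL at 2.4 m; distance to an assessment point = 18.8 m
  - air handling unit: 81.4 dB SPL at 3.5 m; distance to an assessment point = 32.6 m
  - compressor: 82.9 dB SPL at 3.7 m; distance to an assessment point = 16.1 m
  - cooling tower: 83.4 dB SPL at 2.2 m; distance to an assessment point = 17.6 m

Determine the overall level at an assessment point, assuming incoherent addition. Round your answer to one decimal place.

First find each source's level at the receiver (point-source: −20·log₁₀(r/r_ref)), then combine on an intensity basis.
ultrasonic cleaner: 78.8 − 20·log₁₀(18.8/2.4) = 78.8 − 17.88 = 60.92 dB SPL.
air handling unit: 81.4 − 20·log₁₀(32.6/3.5) = 81.4 − 19.38 = 62.02 dB SPL.
compressor: 82.9 − 20·log₁₀(16.1/3.7) = 82.9 − 12.77 = 70.13 dB SPL.
cooling tower: 83.4 − 20·log₁₀(17.6/2.2) = 83.4 − 18.06 = 65.34 dB SPL.
Σ 10^(L/10) = 1.654e+07 → L_total = 10·log₁₀(1.654e+07) = 72.19 dB SPL.

72.2 dB SPL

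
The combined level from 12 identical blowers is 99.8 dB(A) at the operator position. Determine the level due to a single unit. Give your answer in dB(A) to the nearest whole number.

89 dB(A)

For N identical incoherent sources L_total = L₁ + 10·log₁₀ N, so L₁ = 99.8 − 10·log₁₀(12) = 99.8 − 10.792.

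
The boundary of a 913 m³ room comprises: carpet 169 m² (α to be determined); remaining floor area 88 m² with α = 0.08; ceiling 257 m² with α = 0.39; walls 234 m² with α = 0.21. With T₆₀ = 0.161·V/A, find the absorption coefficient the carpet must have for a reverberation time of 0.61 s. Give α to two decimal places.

A = 0.161·V/T₆₀ = 0.161·913/0.61 = 240.97 m² sabins.
Absorption from the other surfaces = 88·0.08 + 257·0.39 + 234·0.21 = 156.41 m², so the carpet must supply 84.56 m² over 169 m².
α = 84.56/169 = 0.500.

0.50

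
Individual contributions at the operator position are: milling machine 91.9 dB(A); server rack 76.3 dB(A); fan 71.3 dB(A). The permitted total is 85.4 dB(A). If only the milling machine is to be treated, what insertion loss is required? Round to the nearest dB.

The untreated sources together contribute 10^(76.3/10) + 10^(71.3/10) = 5.615e+07, i.e. 77.49 dB(A).
To meet 85.4 dB(A) overall, the treated milling machine may contribute at most 10^(85.4/10) − 5.615e+07 = 2.906e+08, i.e. 84.63 dB(A).
Required insertion loss = 91.9 − 84.63 = 7.27 dB.

7 dB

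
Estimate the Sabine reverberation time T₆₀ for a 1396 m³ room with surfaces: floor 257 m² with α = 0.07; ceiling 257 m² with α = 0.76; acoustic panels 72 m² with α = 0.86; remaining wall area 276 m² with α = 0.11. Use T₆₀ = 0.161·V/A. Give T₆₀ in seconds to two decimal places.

A = Σ Sᵢαᵢ = 257·0.07 + 257·0.76 + 72·0.86 + 276·0.11 = 305.59 m².
T₆₀ = 0.161 × 1396 / 305.59 = 0.735 s.

0.74 s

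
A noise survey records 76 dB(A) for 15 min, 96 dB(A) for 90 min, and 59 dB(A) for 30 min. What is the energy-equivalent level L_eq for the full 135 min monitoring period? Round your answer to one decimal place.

94.2 dB(A)

The energy average is taken in the linear domain: L_eq = 10·log₁₀[(Σ tᵢ·10^(Lᵢ/10))/T], T = 135 min.
Σ tᵢ·10^(Lᵢ/10) = 15·10^(76/10) + 90·10^(96/10) + 30·10^(59/10) = 3.589e+11.
L_eq = 10·log₁₀(3.589e+11/135) = 94.25 dB(A).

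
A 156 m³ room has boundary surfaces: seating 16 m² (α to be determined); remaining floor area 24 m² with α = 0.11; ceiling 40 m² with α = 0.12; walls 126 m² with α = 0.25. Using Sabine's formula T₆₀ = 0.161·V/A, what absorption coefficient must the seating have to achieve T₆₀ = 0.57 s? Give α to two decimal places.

0.32

From T₆₀ = 0.161·V/A, the target T₆₀ = 0.57 s needs A = 0.161·156/0.57 = 44.06 m².
Absorption from the other surfaces = 24·0.11 + 40·0.12 + 126·0.25 = 38.94 m², so the seating must supply 5.12 m² over 16 m².
α = 5.12/16 = 0.320.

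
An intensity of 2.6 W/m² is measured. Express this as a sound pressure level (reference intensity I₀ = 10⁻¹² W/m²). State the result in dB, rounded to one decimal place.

124.1 dB

L = 10·log₁₀(I/I₀) = 10·log₁₀(2.6/10⁻¹²) = 10·log₁₀(2.6×10^12).
L = 10·(0.4150 + 12) = 124.15 dB.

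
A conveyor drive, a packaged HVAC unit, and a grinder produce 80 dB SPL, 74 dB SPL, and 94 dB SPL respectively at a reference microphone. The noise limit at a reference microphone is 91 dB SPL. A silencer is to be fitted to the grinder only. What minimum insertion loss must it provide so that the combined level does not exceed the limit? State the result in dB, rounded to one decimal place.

3.5 dB

The untreated sources together contribute 10^(80/10) + 10^(74/10) = 1.251e+08, i.e. 80.97 dB SPL.
To meet 91 dB SPL overall, the treated grinder may contribute at most 10^(91/10) − 1.251e+08 = 1.134e+09, i.e. 90.55 dB SPL.
So the grinder must be reduced from 94 to 90.55 dB SPL: IL = 3.45 dB.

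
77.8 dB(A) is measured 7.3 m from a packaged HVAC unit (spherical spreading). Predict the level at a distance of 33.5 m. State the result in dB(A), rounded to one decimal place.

Point-source attenuation: ΔL = 20·log₁₀(r₂/r₁) = 20·log₁₀(33.5/7.3) = 13.234 dB.
L₂ = 77.8 − 20·log₁₀(33.5/7.3) = 77.8 − 13.234 = 64.57 dB(A).

64.6 dB(A)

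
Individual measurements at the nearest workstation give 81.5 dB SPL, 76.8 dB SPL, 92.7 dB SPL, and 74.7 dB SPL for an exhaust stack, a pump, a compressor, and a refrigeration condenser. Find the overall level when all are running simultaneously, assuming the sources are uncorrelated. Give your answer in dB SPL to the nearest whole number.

93 dB SPL

Incoherent sources combine by intensity addition: L_total = 10·log₁₀(Σ 10^(L_i/10)).
Σ 10^(L/10) = 10^(81.5/10) + 10^(76.8/10) + 10^(92.7/10) + 10^(74.7/10) = 2.081e+09.
L_total = 10·log₁₀(2.081e+09) = 93.18 dB SPL.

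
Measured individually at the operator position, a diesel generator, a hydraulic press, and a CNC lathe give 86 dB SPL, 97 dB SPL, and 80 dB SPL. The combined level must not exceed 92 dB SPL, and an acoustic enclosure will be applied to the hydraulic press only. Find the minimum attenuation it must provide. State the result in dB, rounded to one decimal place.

The untreated sources together contribute 10^(86/10) + 10^(80/10) = 4.981e+08, i.e. 86.97 dB SPL.
To meet 92 dB SPL overall, the treated hydraulic press may contribute at most 10^(92/10) − 4.981e+08 = 1.087e+09, i.e. 90.36 dB SPL.
So the hydraulic press must be reduced from 97 to 90.36 dB SPL: IL = 6.64 dB.

6.6 dB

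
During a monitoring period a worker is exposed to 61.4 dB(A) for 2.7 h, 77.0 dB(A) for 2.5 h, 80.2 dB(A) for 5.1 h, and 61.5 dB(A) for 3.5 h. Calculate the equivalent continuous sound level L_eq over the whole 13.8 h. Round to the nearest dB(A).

L_eq = 10·log₁₀[(1/T)·Σ tᵢ·10^(Lᵢ/10)] with T = 13.8 h.
Σ tᵢ·10^(Lᵢ/10) = 2.7·10^(61.4/10) + 2.5·10^(77.0/10) + 5.1·10^(80.2/10) + 3.5·10^(61.5/10) = 6.680e+08.
L_eq = 10·log₁₀(6.680e+08/13.8) = 76.85 dB(A).

77 dB(A)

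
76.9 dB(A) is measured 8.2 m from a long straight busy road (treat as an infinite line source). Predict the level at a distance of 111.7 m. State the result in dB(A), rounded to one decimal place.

Line-source attenuation: ΔL = 10·log₁₀(r₂/r₁) = 10·log₁₀(111.7/8.2) = 11.342 dB.
L₂ = 76.9 − 10·log₁₀(111.7/8.2) = 76.9 − 11.342 = 65.56 dB(A).

65.6 dB(A)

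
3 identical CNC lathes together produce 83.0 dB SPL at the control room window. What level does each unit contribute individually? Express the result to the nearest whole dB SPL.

78 dB SPL

For N identical incoherent sources L_total = L₁ + 10·log₁₀ N, so L₁ = 83.0 − 10·log₁₀(3) = 83.0 − 4.771.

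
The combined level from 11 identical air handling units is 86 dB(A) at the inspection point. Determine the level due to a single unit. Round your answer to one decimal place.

For N identical incoherent sources L_total = L₁ + 10·log₁₀ N, so L₁ = 86 − 10·log₁₀(11) = 86 − 10.414.

75.6 dB(A)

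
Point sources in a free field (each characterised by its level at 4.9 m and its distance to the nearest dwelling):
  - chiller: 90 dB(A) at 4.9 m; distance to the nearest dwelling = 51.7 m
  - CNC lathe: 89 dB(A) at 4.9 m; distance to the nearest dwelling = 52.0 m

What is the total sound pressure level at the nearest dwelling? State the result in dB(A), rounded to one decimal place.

72.1 dB(A)

First find each source's level at the receiver (point-source: −20·log₁₀(r/r_ref)), then combine on an intensity basis.
chiller: 90 − 20·log₁₀(51.7/4.9) = 90 − 20.47 = 69.53 dB(A).
CNC lathe: 89 − 20·log₁₀(52.0/4.9) = 89 − 20.52 = 68.48 dB(A).
Σ 10^(L/10) = 1.604e+07 → L_total = 10·log₁₀(1.604e+07) = 72.05 dB(A).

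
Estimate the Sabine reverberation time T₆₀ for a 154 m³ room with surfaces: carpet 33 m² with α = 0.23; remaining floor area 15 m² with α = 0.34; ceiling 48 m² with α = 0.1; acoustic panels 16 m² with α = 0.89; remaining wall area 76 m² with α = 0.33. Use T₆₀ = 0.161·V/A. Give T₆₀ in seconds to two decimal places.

Summing Sᵢαᵢ: 33·0.23 + 15·0.34 + 48·0.1 + 16·0.89 + 76·0.33 = 56.81 m².
T₆₀ = 0.161 × 154 / 56.81 = 0.436 s.

0.44 s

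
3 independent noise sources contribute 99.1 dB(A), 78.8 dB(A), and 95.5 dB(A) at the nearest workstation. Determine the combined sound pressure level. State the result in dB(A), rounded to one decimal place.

100.7 dB(A)

For uncorrelated sources the intensities add, so convert each level to linear form, sum, and take 10·log₁₀ of the total.
Σ 10^(L/10) = 10^(99.1/10) + 10^(78.8/10) + 10^(95.5/10) = 1.175e+10.
L_total = 10·log₁₀(1.175e+10) = 100.70 dB(A).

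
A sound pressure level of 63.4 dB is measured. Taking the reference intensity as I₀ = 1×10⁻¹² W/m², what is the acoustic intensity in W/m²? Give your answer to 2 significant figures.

I/I₀ = 10^(63.4/10) = 2.188e+06, so I = 2.188e+06 × 10⁻¹² W/m².

2.2e-06 W/m²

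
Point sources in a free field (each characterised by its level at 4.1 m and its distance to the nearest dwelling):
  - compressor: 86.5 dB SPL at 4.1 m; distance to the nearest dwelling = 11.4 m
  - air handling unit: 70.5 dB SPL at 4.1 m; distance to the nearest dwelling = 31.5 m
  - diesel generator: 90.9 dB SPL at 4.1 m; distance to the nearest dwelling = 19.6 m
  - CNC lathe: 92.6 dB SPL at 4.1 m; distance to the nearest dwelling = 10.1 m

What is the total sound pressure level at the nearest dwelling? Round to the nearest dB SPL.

86 dB SPL

Apply inverse-square spreading to bring every level to the receiver, then sum 10^(L/10).
compressor: 86.5 − 20·log₁₀(11.4/4.1) = 86.5 − 8.88 = 77.62 dB SPL.
air handling unit: 70.5 − 20·log₁₀(31.5/4.1) = 70.5 − 17.71 = 52.79 dB SPL.
diesel generator: 90.9 − 20·log₁₀(19.6/4.1) = 90.9 − 13.59 = 77.31 dB SPL.
CNC lathe: 92.6 − 20·log₁₀(10.1/4.1) = 92.6 − 7.83 = 84.77 dB SPL.
Σ 10^(L/10) = 4.117e+08 → L_total = 10·log₁₀(4.117e+08) = 86.15 dB SPL.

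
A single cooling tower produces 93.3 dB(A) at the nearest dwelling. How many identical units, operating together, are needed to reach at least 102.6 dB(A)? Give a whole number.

9

N identical sources give L₁ + 10·log₁₀ N, so require 10·log₁₀ N ≥ 102.6 − 93.3 = 9.3 dB.
N ≥ 10^(9.3/10) = 8.511, so N = 9.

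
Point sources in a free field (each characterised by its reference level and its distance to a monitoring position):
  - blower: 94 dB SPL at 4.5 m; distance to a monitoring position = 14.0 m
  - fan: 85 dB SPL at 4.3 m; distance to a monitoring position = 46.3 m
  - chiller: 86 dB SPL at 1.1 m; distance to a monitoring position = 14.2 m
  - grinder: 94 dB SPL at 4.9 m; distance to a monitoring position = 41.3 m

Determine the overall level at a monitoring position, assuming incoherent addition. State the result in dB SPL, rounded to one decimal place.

Propagate each source to the receiver with L = L_ref − 20·log₁₀(r/r_ref), then add intensities.
blower: 94 − 20·log₁₀(14.0/4.5) = 94 − 9.86 = 84.14 dB SPL.
fan: 85 − 20·log₁₀(46.3/4.3) = 85 − 20.64 = 64.36 dB SPL.
chiller: 86 − 20·log₁₀(14.2/1.1) = 86 − 22.22 = 63.78 dB SPL.
grinder: 94 − 20·log₁₀(41.3/4.9) = 94 − 18.52 = 75.48 dB SPL.
Σ 10^(L/10) = 3.000e+08 → L_total = 10·log₁₀(3.000e+08) = 84.77 dB SPL.

84.8 dB SPL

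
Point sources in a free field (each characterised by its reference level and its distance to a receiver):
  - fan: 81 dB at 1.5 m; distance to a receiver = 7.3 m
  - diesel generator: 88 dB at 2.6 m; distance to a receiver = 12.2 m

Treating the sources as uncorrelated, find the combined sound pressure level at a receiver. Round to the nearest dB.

75 dB

First find each source's level at the receiver (point-source: −20·log₁₀(r/r_ref)), then combine on an intensity basis.
fan: 81 − 20·log₁₀(7.3/1.5) = 81 − 13.74 = 67.26 dB.
diesel generator: 88 − 20·log₁₀(12.2/2.6) = 88 − 13.43 = 74.57 dB.
Σ 10^(L/10) = 3.397e+07 → L_total = 10·log₁₀(3.397e+07) = 75.31 dB.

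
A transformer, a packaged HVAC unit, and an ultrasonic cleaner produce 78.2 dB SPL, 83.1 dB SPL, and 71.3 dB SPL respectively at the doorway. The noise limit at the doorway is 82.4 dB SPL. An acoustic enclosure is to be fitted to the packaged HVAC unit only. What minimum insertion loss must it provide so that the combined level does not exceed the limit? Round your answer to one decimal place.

3.4 dB

Everything except the packaged HVAC unit sums to 10^(78.2/10) + 10^(71.3/10) = 7.956e+07 in linear terms, 79.01 dB SPL.
To meet 82.4 dB SPL overall, the treated packaged HVAC unit may contribute at most 10^(82.4/10) − 7.956e+07 = 9.422e+07, i.e. 79.74 dB SPL.
So the packaged HVAC unit must be reduced from 83.1 to 79.74 dB SPL: IL = 3.36 dB.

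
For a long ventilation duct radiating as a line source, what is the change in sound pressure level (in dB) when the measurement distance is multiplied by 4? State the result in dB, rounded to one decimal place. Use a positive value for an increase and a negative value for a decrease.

With cylindrical spreading the level changes by −10·log₁₀(r₂/r₁).
ΔL = −10·log₁₀(4) = -6.02 dB.

-6.0 dB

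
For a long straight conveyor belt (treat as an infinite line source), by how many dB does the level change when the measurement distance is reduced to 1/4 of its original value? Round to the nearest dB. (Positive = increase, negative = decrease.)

A line source loses 3 dB per doubling of distance; generally ΔL = −10·log₁₀(r₂/r₁).
ΔL = −10·log₁₀(0.25) = +6.02 dB.

+6 dB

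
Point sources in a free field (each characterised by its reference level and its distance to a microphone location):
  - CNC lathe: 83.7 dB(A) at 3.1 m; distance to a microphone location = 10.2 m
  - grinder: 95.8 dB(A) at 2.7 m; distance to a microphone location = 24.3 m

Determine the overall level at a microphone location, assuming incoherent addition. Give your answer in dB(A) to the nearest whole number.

78 dB(A)

First find each source's level at the receiver (point-source: −20·log₁₀(r/r_ref)), then combine on an intensity basis.
CNC lathe: 83.7 − 20·log₁₀(10.2/3.1) = 83.7 − 10.34 = 73.36 dB(A).
grinder: 95.8 − 20·log₁₀(24.3/2.7) = 95.8 − 19.08 = 76.72 dB(A).
Σ 10^(L/10) = 6.859e+07 → L_total = 10·log₁₀(6.859e+07) = 78.36 dB(A).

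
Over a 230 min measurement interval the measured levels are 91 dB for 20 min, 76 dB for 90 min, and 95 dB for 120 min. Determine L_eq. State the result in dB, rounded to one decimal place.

92.5 dB

Weight each interval's intensity by its duration and average over T = 230 min:
Σ tᵢ·10^(Lᵢ/10) = 20·10^(91/10) + 90·10^(76/10) + 120·10^(95/10) = 4.082e+11.
L_eq = 10·log₁₀(4.082e+11/230) = 92.49 dB.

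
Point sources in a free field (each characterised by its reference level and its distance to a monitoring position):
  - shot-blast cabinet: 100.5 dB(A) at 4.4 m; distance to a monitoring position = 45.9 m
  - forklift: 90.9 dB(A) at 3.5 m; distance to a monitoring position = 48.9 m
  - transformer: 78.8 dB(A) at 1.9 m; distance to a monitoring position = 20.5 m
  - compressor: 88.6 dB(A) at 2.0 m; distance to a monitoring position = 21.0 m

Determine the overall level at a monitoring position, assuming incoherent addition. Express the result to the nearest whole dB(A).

Propagate each source to the receiver with L = L_ref − 20·log₁₀(r/r_ref), then add intensities.
shot-blast cabinet: 100.5 − 20·log₁₀(45.9/4.4) = 100.5 − 20.37 = 80.13 dB(A).
forklift: 90.9 − 20·log₁₀(48.9/3.5) = 90.9 − 22.90 = 68.00 dB(A).
transformer: 78.8 − 20·log₁₀(20.5/1.9) = 78.8 − 20.66 = 58.14 dB(A).
compressor: 88.6 − 20·log₁₀(21.0/2.0) = 88.6 − 20.42 = 68.18 dB(A).
Σ 10^(L/10) = 1.166e+08 → L_total = 10·log₁₀(1.166e+08) = 80.67 dB(A).

81 dB(A)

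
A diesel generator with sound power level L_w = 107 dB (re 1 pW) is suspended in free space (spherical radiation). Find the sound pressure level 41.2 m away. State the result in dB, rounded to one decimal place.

63.7 dB

The power spreads over a sphere of area 4π·r², so L_p = L_w − 10·log₁₀(4π·r²).
4π·r² = 2.133e+04 m², 10·log₁₀ of that is 43.290 dB.
L_p = 107 − 43.290 = 63.71 dB.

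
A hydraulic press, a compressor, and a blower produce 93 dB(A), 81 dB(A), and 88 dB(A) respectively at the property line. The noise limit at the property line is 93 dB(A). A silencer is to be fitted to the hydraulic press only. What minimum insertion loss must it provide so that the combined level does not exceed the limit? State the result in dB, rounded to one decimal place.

2.1 dB

The untreated sources together contribute 10^(81/10) + 10^(88/10) = 7.568e+08, i.e. 88.79 dB(A).
To meet 93 dB(A) overall, the treated hydraulic press may contribute at most 10^(93/10) − 7.568e+08 = 1.238e+09, i.e. 90.93 dB(A).
Required insertion loss = 93 − 90.93 = 2.07 dB.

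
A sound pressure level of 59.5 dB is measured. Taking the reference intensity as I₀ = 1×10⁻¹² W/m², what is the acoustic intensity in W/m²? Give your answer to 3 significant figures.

8.91e-07 W/m²

I/I₀ = 10^(59.5/10) = 8.913e+05, so I = 8.913e+05 × 10⁻¹² W/m².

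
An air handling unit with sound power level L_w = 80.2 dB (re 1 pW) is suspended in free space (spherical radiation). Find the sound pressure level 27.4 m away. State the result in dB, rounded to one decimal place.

Free-field spherical radiation: L_p = L_w − 10·log₁₀(4π·r²), r = 27.4 m.
4π·r² = 9434 m², 10·log₁₀ of that is 39.747 dB.
L_p = 80.2 − 39.747 = 40.45 dB.

40.5 dB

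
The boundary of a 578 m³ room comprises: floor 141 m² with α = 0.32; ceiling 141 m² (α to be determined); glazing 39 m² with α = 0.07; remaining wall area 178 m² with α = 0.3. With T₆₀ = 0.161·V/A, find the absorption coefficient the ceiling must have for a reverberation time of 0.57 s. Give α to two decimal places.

Required total absorption A = 0.161·578/0.57 = 163.26 m².
Absorption from the other surfaces = 141·0.32 + 39·0.07 + 178·0.3 = 101.25 m², so the ceiling must supply 62.01 m² over 141 m².
α = 62.01/141 = 0.440.

0.44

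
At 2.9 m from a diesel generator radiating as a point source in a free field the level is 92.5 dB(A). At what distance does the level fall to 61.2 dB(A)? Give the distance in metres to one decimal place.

106.5 m

For a point source L₁ − L₂ = 20·log₁₀(r₂/r₁), so r₂ = r₁·10^((L₁−L₂)/20).
r₂ = 2.9·10^((92.5−61.2)/20) = 2.9·10^(31.3/20) = 106.51 m.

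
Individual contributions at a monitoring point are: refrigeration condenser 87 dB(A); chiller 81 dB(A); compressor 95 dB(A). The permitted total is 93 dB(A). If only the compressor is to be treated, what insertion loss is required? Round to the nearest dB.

The untreated sources together contribute 10^(87/10) + 10^(81/10) = 6.271e+08, i.e. 87.97 dB(A).
To meet 93 dB(A) overall, the treated compressor may contribute at most 10^(93/10) − 6.271e+08 = 1.368e+09, i.e. 91.36 dB(A).
So the compressor must be reduced from 95 to 91.36 dB(A): IL = 3.64 dB.

4 dB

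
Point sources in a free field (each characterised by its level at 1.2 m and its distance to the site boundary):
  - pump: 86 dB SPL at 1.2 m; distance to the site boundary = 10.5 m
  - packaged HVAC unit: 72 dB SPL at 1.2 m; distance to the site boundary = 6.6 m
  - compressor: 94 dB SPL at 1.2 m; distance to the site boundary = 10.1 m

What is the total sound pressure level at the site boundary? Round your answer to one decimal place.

Propagate each source to the receiver with L = L_ref − 20·log₁₀(r/r_ref), then add intensities.
pump: 86 − 20·log₁₀(10.5/1.2) = 86 − 18.84 = 67.16 dB SPL.
packaged HVAC unit: 72 − 20·log₁₀(6.6/1.2) = 72 − 14.81 = 57.19 dB SPL.
compressor: 94 − 20·log₁₀(10.1/1.2) = 94 − 18.50 = 75.50 dB SPL.
Σ 10^(L/10) = 4.118e+07 → L_total = 10·log₁₀(4.118e+07) = 76.15 dB SPL.

76.1 dB SPL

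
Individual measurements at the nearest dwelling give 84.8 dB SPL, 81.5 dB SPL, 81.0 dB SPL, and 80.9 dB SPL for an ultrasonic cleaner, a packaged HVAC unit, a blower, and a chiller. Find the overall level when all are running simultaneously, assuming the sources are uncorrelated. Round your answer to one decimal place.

88.4 dB SPL

Incoherent sources combine by intensity addition: L_total = 10·log₁₀(Σ 10^(L_i/10)).
Σ 10^(L/10) = 10^(84.8/10) + 10^(81.5/10) + 10^(81.0/10) + 10^(80.9/10) = 6.922e+08.
L_total = 10·log₁₀(6.922e+08) = 88.40 dB SPL.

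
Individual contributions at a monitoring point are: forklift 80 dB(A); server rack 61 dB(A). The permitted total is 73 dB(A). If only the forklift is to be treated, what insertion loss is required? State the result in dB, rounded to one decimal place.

The untreated sources together contribute 10^(61/10) = 1.259e+06, i.e. 61.00 dB(A).
To meet 73 dB(A) overall, the treated forklift may contribute at most 10^(73/10) − 1.259e+06 = 1.869e+07, i.e. 72.72 dB(A).
Required insertion loss = 80 − 72.72 = 7.28 dB.

7.3 dB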